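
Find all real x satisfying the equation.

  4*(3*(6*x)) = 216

Step 1. [4*(3*(6*x)) = 216] LHS = 4·(…); ÷4 both sides. So div: 3*(6*x) = 54.
Step 2. [3*(6*x) = 54] 3 out front; divide by 3, so div: 6*x = 18.
Step 3. [6*x = 18] 6 out front; divide by 6. So div: x = 3.

Answer: x ∈ {3}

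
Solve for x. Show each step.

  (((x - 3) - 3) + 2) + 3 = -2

Step 1. [(((x - 3) - 3) + 2) + 3 = -2] 3 comes off first (subtract 3) ⇒ sub: ((x - 3) - 3) + 2 = -5.
Step 2. [((x - 3) - 3) + 2 = -5] 2 comes off first (subtract 2). So sub: (x - 3) - 3 = -7.
Step 3. [(x - 3) - 3 = -7] the outer -3 inverts by adding 3, so sub: x - 3 = -4.
Step 4. [x - 3 = -4] peel the -3: add 3 from each side, so sub: x = -1.

Answer: x ∈ {-1}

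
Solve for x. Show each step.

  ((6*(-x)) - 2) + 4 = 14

Step 1. [((6*(-x)) - 2) + 4 = 14] subtract 4: x sits inside (… + 4). So sub: (6*(-x)) - 2 = 10.
Step 2. [(6*(-x)) - 2 = 10] 2 comes off first (add 2) ⇒ sub: 6*(-x) = 12.
Step 3. [6*(-x) = 12] divide by the outer 6, so div: -x = 2.
Step 4. [-x = 2] LHS negated; negate both sides, so neg: x = -2.

Answer: x ∈ {-2}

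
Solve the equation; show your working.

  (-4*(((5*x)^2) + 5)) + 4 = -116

Step 1. [(-4*(((5*x)^2) + 5)) + 4 = -116] common factor -4 (LHS and -116) — divide through, so factor: (((5*x)^2) + 5) - 1 = 29.
Step 2. [(((5*x)^2) + 5) - 1 = 29] peel the -1: add 1 from each side. So sub: ((5*x)^2) + 5 = 30.
Step 3. [((5*x)^2) + 5 = 30] peel the +5: subtract 5 from each side. So sub: (5*x)^2 = 25.
Step 4. [(5*x)^2 = 25] √ both sides: 25 ≥ 0 gives two branches, so sqrt: 5*x = 5 or -5.
Step 5. [5*x = 5 or -5] divide by the outer 5. So div: x = 1 or -1.

Answer: x ∈ {-1, 1}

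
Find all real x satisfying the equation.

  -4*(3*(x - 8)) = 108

Step 1. [-4*(3*(x - 8)) = 108] -4 out front; divide by -4, so div: 3*(x - 8) = -27.
Step 2. [3*(x - 8) = -27] 3 out front; divide by 3, so div: x - 8 = -9.
Step 3. [x - 8 = -9] 8 comes off first (add 8) ⇒ sub: x = -1.

Answer: x ∈ {-1}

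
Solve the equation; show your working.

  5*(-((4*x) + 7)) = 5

Step 1. [5*(-((4*x) + 7)) = 5] leading coefficient 5: divide by 5 ⇒ div: -((4*x) + 7) = 1.
Step 2. [-((4*x) + 7) = 1] flip signs both sides, so neg: (4*x) + 7 = -1.
Step 3. [(4*x) + 7 = -1] 7 comes off first (subtract 7) ⇒ sub: 4*x = -8.
Step 4. [4*x = -8] 4 out front; divide by 4, so div: x = -2.

Answer: x ∈ {-2}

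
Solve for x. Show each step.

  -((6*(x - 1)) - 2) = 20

Step 1. [-((6*(x - 1)) - 2) = 20] LHS negated; negate both sides ⇒ neg: (6*(x - 1)) - 2 = -20.
Step 2. [(6*(x - 1)) - 2 = -20] peel the -2: add 2 from each side. So sub: 6*(x - 1) = -18.
Step 3. [6*(x - 1) = -18] LHS = 6·(…); ÷6 both sides, so div: x - 1 = -3.
Step 4. [x - 1 = -3] -1 is outermost — add 1 both sides, so sub: x = -2.

Answer: x ∈ {-2}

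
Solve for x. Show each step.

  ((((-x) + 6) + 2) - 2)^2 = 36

Step 1. [((((-x) + 6) + 2) - 2)^2 = 36] LHS squared, RHS 36 ≥ 0: apply √ (±), so sqrt: (((-x) + 6) + 2) - 2 = 6 or -6.
Step 2. [(((-x) + 6) + 2) - 2 = 6 or -6] the outer -2 inverts by adding 2, so sub: ((-x) + 6) + 2 = 8 or -4.
Step 3. [((-x) + 6) + 2 = 8 or -4] the outer +2 inverts by subtracting 2, so sub: (-x) + 6 = 6 or -6.
Step 4. [(-x) + 6 = 6 or -6] subtract 6: x sits inside (… + 6) ⇒ sub: -x = 0 or -12.
Step 5. [-x = 0 or -12] leading − — multiply by −1, so neg: x = 0 or 12.

Answer: x ∈ {0, 12}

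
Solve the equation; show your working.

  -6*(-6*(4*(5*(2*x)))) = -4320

Step 1. [-6*(-6*(4*(5*(2*x)))) = -4320] divide by the outer -6 ⇒ div: -6*(4*(5*(2*x))) = 720.
Step 2. [-6*(4*(5*(2*x))) = 720] leading coefficient -6: divide by -6, so div: 4*(5*(2*x)) = -120.
Step 3. [4*(5*(2*x)) = -120] LHS = 4·(…); ÷4 both sides. So div: 5*(2*x) = -30.
Step 4. [5*(2*x) = -30] divide by the outer 5 ⇒ div: 2*x = -6.
Step 5. [2*x = -6] LHS = 2·(…); ÷2 both sides. So div: x = -3.

Answer: x ∈ {-3}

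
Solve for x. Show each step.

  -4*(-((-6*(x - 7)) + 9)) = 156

Step 1. [-4*(-((-6*(x - 7)) + 9)) = 156] divide by the outer -4. So div: -((-6*(x - 7)) + 9) = -39.
Step 2. [-((-6*(x - 7)) + 9) = -39] leading − — multiply by −1, so neg: (-6*(x - 7)) + 9 = 39.
Step 3. [(-6*(x - 7)) + 9 = 39] peel the +9: subtract 9 from each side, so sub: -6*(x - 7) = 30.
Step 4. [-6*(x - 7) = 30] leading coefficient -6: divide by -6, so div: x - 7 = -5.
Step 5. [x - 7 = -5] add 7: x sits inside (… - 7), so sub: x = 2.

Answer: x ∈ {2}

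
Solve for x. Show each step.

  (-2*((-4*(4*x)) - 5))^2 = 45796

Step 1. [(-2*((-4*(4*x)) - 5))^2 = 45796] √ both sides: 45796 ≥ 0 gives two branches. So sqrt: -2*((-4*(4*x)) - 5) = 214 or -214.
Step 2. [-2*((-4*(4*x)) - 5) = 214 or -214] LHS = -2·(…); ÷-2 both sides ⇒ div: (-4*(4*x)) - 5 = -107 or 107.
Step 3. [(-4*(4*x)) - 5 = -107 or 107] add 5: x sits inside (… - 5). So sub: -4*(4*x) = -102 or 112.
Step 4. [-4*(4*x) = -102 or 112] divide by the outer -4 ⇒ div: 4*x = 51/2 or -28.
Step 5. [4*x = 51/2 or -28] 4 out front; divide by 4. So div: x = 51/8 or -7.

Answer: x ∈ {-7, 51/8}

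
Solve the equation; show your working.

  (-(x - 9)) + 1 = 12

Step 1. [(-(x - 9)) + 1 = 12] +1 is outermost — subtract 1 both sides. So sub: -(x - 9) = 11.
Step 2. [-(x - 9) = 11] LHS negated; negate both sides, so neg: x - 9 = -11.
Step 3. [x - 9 = -11] add 9: x sits inside (… - 9), so sub: x = -2.

Answer: x ∈ {-2}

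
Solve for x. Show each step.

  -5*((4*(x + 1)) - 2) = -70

Step 1. [-5*((4*(x + 1)) - 2) = -70] leading coefficient -5: divide by -5. So div: (4*(x + 1)) - 2 = 14.
Step 2. [(4*(x + 1)) - 2 = 14] 2 comes off first (add 2) ⇒ sub: 4*(x + 1) = 16.
Step 3. [4*(x + 1) = 16] divide by the outer 4. So div: x + 1 = 4.
Step 4. [x + 1 = 4] subtract 1: x sits inside (… + 1) ⇒ sub: x = 3.

Answer: x ∈ {3}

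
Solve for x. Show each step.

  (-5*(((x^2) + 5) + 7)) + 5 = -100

Step 1. [(-5*(((x^2) + 5) + 7)) + 5 = -100] the outer +5 inverts by subtracting 5, so sub: -5*(((x^2) + 5) + 7) = -105.
Step 2. [-5*(((x^2) + 5) + 7) = -105] leading coefficient -5: divide by -5 ⇒ div: ((x^2) + 5) + 7 = 21.
Step 3. [((x^2) + 5) + 7 = 21] +7 is outermost — subtract 7 both sides ⇒ sub: (x^2) + 5 = 14.
Step 4. [(x^2) + 5 = 14] 5 comes off first (subtract 5). So sub: x^2 = 9.
Step 5. [x^2 = 9] LHS squared, RHS 9 ≥ 0: apply √ (±), so sqrt: x = 3 or -3.

Answer: x ∈ {-3, 3}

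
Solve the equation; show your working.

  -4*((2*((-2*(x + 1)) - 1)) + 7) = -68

Step 1. [-4*((2*((-2*(x + 1)) - 1)) + 7) = -68] leading coefficient -4: divide by -4 ⇒ div: (2*((-2*(x + 1)) - 1)) + 7 = 17.
Step 2. [(2*((-2*(x + 1)) - 1)) + 7 = 17] +7 is outermost — subtract 7 both sides ⇒ sub: 2*((-2*(x + 1)) - 1) = 10.
Step 3. [2*((-2*(x + 1)) - 1) = 10] LHS = 2·(…); ÷2 both sides. So div: (-2*(x + 1)) - 1 = 5.
Step 4. [(-2*(x + 1)) - 1 = 5] peel the -1: add 1 from each side. So sub: -2*(x + 1) = 6.
Step 5. [-2*(x + 1) = 6] divide by the outer -2 ⇒ div: x + 1 = -3.
Step 6. [x + 1 = -3] peel the +1: subtract 1 from each side. So sub: x = -4.

Answer: x ∈ {-4}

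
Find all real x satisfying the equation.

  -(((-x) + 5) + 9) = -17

Step 1. [-(((-x) + 5) + 9) = -17] flip signs both sides ⇒ neg: ((-x) + 5) + 9 = 17.
Step 2. [((-x) + 5) + 9 = 17] subtract 9: x sits inside (… + 9). So sub: (-x) + 5 = 8.
Step 3. [(-x) + 5 = 8] the outer +5 inverts by subtracting 5 ⇒ sub: -x = 3.
Step 4. [-x = 3] flip signs both sides ⇒ neg: x = -3.

Answer: x ∈ {-3}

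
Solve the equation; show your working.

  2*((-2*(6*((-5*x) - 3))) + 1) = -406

Step 1. [2*((-2*(6*((-5*x) - 3))) + 1) = -406] LHS = 2·(…); ÷2 both sides ⇒ div: (-2*(6*((-5*x) - 3))) + 1 = -203.
Step 2. [(-2*(6*((-5*x) - 3))) + 1 = -203] peel the +1: subtract 1 from each side. So sub: -2*(6*((-5*x) - 3)) = -204.
Step 3. [-2*(6*((-5*x) - 3)) = -204] -2·(inner) — divide through by -2. So div: 6*((-5*x) - 3) = 102.
Step 4. [6*((-5*x) - 3) = 102] leading coefficient 6: divide by 6. So div: (-5*x) - 3 = 17.
Step 5. [(-5*x) - 3 = 17] 3 comes off first (add 3), so sub: -5*x = 20.
Step 6. [-5*x = 20] divide by the outer -5 ⇒ div: x = -4.

Answer: x ∈ {-4}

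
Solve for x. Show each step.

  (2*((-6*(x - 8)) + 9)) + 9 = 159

Step 1. [(2*((-6*(x - 8)) + 9)) + 9 = 159] subtract 9: x sits inside (… + 9). So sub: 2*((-6*(x - 8)) + 9) = 150.
Step 2. [2*((-6*(x - 8)) + 9) = 150] divide by the outer 2 ⇒ div: (-6*(x - 8)) + 9 = 75.
Step 3. [(-6*(x - 8)) + 9 = 75] the outer +9 inverts by subtracting 9. So sub: -6*(x - 8) = 66.
Step 4. [-6*(x - 8) = 66] -6 out front; divide by -6, so div: x - 8 = -11.
Step 5. [x - 8 = -11] the outer -8 inverts by adding 8, so sub: x = -3.

Answer: x ∈ {-3}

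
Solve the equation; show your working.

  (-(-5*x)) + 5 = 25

Step 1. [(-(-5*x)) + 5 = 25] +5 is outermost — subtract 5 both sides ⇒ sub: -(-5*x) = 20.
Step 2. [-(-5*x) = 20] LHS negated; negate both sides. So neg: -5*x = -20.
Step 3. [-5*x = -20] LHS = -5·(…); ÷-5 both sides. So div: x = 4.

Answer: x ∈ {4}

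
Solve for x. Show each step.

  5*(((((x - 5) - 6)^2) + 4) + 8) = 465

Step 1. [5*(((((x - 5) - 6)^2) + 4) + 8) = 465] 5·(inner) — divide through by 5 ⇒ div: ((((x - 5) - 6)^2) + 4) + 8 = 93.
Step 2. [((((x - 5) - 6)^2) + 4) + 8 = 93] +8 is outermost — subtract 8 both sides. So sub: (((x - 5) - 6)^2) + 4 = 85.
Step 3. [(((x - 5) - 6)^2) + 4 = 85] peel the +4: subtract 4 from each side. So sub: ((x - 5) - 6)^2 = 81.
Step 4. [((x - 5) - 6)^2 = 81] √ both sides: 81 ≥ 0 gives two branches. So sqrt: (x - 5) - 6 = 9 or -9.
Step 5. [(x - 5) - 6 = 9 or -9] 6 comes off first (add 6) ⇒ sub: x - 5 = 15 or -3.
Step 6. [x - 5 = 15 or -3] 5 comes off first (add 5). So sub: x = 20 or 2.

Answer: x ∈ {2, 20}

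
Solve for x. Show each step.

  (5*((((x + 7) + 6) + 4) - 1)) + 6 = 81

Step 1. [(5*((((x + 7) + 6) + 4) - 1)) + 6 = 81] peel the +6: subtract 6 from each side, so sub: 5*((((x + 7) + 6) + 4) - 1) = 75.
Step 2. [5*((((x + 7) + 6) + 4) - 1) = 75] 5 out front; divide by 5, so div: (((x + 7) + 6) + 4) - 1 = 15.
Step 3. [(((x + 7) + 6) + 4) - 1 = 15] 1 comes off first (add 1) ⇒ sub: ((x + 7) + 6) + 4 = 16.
Step 4. [((x + 7) + 6) + 4 = 16] +4 is outermost — subtract 4 both sides. So sub: (x + 7) + 6 = 12.
Step 5. [(x + 7) + 6 = 12] +6 is outermost — subtract 6 both sides ⇒ sub: x + 7 = 6.
Step 6. [x + 7 = 6] peel the +7: subtract 7 from each side, so sub: x = -1.

Answer: x ∈ {-1}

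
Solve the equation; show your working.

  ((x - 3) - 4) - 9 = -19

Step 1. [((x - 3) - 4) - 9 = -19] add 9: x sits inside (… - 9). So sub: (x - 3) - 4 = -10.
Step 2. [(x - 3) - 4 = -10] 4 comes off first (add 4). So sub: x - 3 = -6.
Step 3. [x - 3 = -6] peel the -3: add 3 from each side. So sub: x = -3.

Answer: x ∈ {-3}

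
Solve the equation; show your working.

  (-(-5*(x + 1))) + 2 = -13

Step 1. [(-(-5*(x + 1))) + 2 = -13] +2 is outermost — subtract 2 both sides ⇒ sub: -(-5*(x + 1)) = -15.
Step 2. [-(-5*(x + 1)) = -15] LHS negated; negate both sides ⇒ neg: -5*(x + 1) = 15.
Step 3. [-5*(x + 1) = 15] -5 out front; divide by -5, so div: x + 1 = -3.
Step 4. [x + 1 = -3] peel the +1: subtract 1 from each side, so sub: x = -4.

Answer: x ∈ {-4}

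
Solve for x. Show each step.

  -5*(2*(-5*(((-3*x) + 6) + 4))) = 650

Step 1. [-5*(2*(-5*(((-3*x) + 6) + 4))) = 650] leading coefficient -5: divide by -5. So div: 2*(-5*(((-3*x) + 6) + 4)) = -130.
Step 2. [2*(-5*(((-3*x) + 6) + 4)) = -130] LHS = 2·(…); ÷2 both sides ⇒ div: -5*(((-3*x) + 6) + 4) = -65.
Step 3. [-5*(((-3*x) + 6) + 4) = -65] divide by the outer -5 ⇒ div: ((-3*x) + 6) + 4 = 13.
Step 4. [((-3*x) + 6) + 4 = 13] peel the +4: subtract 4 from each side. So sub: (-3*x) + 6 = 9.
Step 5. [(-3*x) + 6 = 9] +6 is outermost — subtract 6 both sides, so sub: -3*x = 3.
Step 6. [-3*x = 3] -3 out front; divide by -3. So div: x = -1.

Answer: x ∈ {-1}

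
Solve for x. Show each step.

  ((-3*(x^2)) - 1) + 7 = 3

Step 1. [((-3*(x^2)) - 1) + 7 = 3] 7 comes off first (subtract 7). So sub: (-3*(x^2)) - 1 = -4.
Step 2. [(-3*(x^2)) - 1 = -4] peel the -1: add 1 from each side ⇒ sub: -3*(x^2) = -3.
Step 3. [-3*(x^2) = -3] -3 out front; divide by -3. So div: x^2 = 1.
Step 4. [x^2 = 1] √ both sides: 1 ≥ 0 gives two branches ⇒ sqrt: x = 1 or -1.

Answer: x ∈ {-1, 1}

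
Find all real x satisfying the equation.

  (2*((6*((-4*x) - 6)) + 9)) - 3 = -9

Step 1. [(2*((6*((-4*x) - 6)) + 9)) - 3 = -9] -3 is outermost — add 3 both sides, so sub: 2*((6*((-4*x) - 6)) + 9) = -6.
Step 2. [2*((6*((-4*x) - 6)) + 9) = -6] 2·(inner) — divide through by 2, so div: (6*((-4*x) - 6)) + 9 = -3.
Step 3. [(6*((-4*x) - 6)) + 9 = -3] subtract 9: x sits inside (… + 9) ⇒ sub: 6*((-4*x) - 6) = -12.
Step 4. [6*((-4*x) - 6) = -12] leading coefficient 6: divide by 6 ⇒ div: (-4*x) - 6 = -2.
Step 5. [(-4*x) - 6 = -2] the outer -6 inverts by adding 6. So sub: -4*x = 4.
Step 6. [-4*x = 4] divide by the outer -4, so div: x = -1.

Answer: x ∈ {-1}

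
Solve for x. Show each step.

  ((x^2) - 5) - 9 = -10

Step 1. [((x^2) - 5) - 9 = -10] -9 is outermost — add 9 both sides ⇒ sub: (x^2) - 5 = -1.
Step 2. [(x^2) - 5 = -1] add 5: x sits inside (… - 5), so sub: x^2 = 4.
Step 3. [x^2 = 4] √ both sides: 4 ≥ 0 gives two branches, so sqrt: x = 2 or -2.

Answer: x ∈ {-2, 2}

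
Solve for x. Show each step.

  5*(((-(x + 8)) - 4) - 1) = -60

Step 1. [5*(((-(x + 8)) - 4) - 1) = -60] LHS = 5·(…); ÷5 both sides ⇒ div: ((-(x + 8)) - 4) - 1 = -12.
Step 2. [((-(x + 8)) - 4) - 1 = -12] 1 comes off first (add 1). So sub: (-(x + 8)) - 4 = -11.
Step 3. [(-(x + 8)) - 4 = -11] the outer -4 inverts by adding 4 ⇒ sub: -(x + 8) = -7.
Step 4. [-(x + 8) = -7] leading − — multiply by −1, so neg: x + 8 = 7.
Step 5. [x + 8 = 7] subtract 8: x sits inside (… + 8). So sub: x = -1.

Answer: x ∈ {-1}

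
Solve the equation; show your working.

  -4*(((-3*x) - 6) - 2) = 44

Step 1. [-4*(((-3*x) - 6) - 2) = 44] -4·(inner) — divide through by -4. So div: ((-3*x) - 6) - 2 = -11.
Step 2. [((-3*x) - 6) - 2 = -11] -2 is outermost — add 2 both sides ⇒ sub: (-3*x) - 6 = -9.
Step 3. [(-3*x) - 6 = -9] 6 comes off first (add 6), so sub: -3*x = -3.
Step 4. [-3*x = -3] LHS = -3·(…); ÷-3 both sides. So div: x = 1.

Answer: x ∈ {1}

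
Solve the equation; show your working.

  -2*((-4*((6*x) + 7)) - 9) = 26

Step 1. [-2*((-4*((6*x) + 7)) - 9) = 26] LHS = -2·(…); ÷-2 both sides ⇒ div: (-4*((6*x) + 7)) - 9 = -13.
Step 2. [(-4*((6*x) + 7)) - 9 = -13] the outer -9 inverts by adding 9. So sub: -4*((6*x) + 7) = -4.
Step 3. [-4*((6*x) + 7) = -4] -4·(inner) — divide through by -4 ⇒ div: (6*x) + 7 = 1.
Step 4. [(6*x) + 7 = 1] +7 is outermost — subtract 7 both sides, so sub: 6*x = -6.
Step 5. [6*x = -6] 6 out front; divide by 6 ⇒ div: x = -1.

Answer: x ∈ {-1}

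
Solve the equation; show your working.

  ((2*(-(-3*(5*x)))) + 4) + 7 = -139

Step 1. [((2*(-(-3*(5*x)))) + 4) + 7 = -139] +7 is outermost — subtract 7 both sides. So sub: (2*(-(-3*(5*x)))) + 4 = -146.
Step 2. [(2*(-(-3*(5*x)))) + 4 = -146] common factor 2 (LHS and -146) — divide through ⇒ factor: (-(-3*(5*x))) + 2 = -73.
Step 3. [(-(-3*(5*x))) + 2 = -73] +2 is outermost — subtract 2 both sides. So sub: -(-3*(5*x)) = -75.
Step 4. [-(-3*(5*x)) = -75] leading − — multiply by −1. So neg: -3*(5*x) = 75.
Step 5. [-3*(5*x) = 75] -3 out front; divide by -3. So div: 5*x = -25.
Step 6. [5*x = -25] divide by the outer 5, so div: x = -5.

Answer: x ∈ {-5}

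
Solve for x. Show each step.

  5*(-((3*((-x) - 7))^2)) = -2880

Step 1. [5*(-((3*((-x) - 7))^2)) = -2880] LHS = 5·(…); ÷5 both sides, so div: -((3*((-x) - 7))^2) = -576.
Step 2. [-((3*((-x) - 7))^2) = -576] flip signs both sides. So neg: (3*((-x) - 7))^2 = 576.
Step 3. [(3*((-x) - 7))^2 = 576] 576 ≥ 0, LHS is (·)² — take ±√ ⇒ sqrt: 3*((-x) - 7) = 24 or -24.
Step 4. [3*((-x) - 7) = 24 or -24] LHS = 3·(…); ÷3 both sides, so div: (-x) - 7 = 8 or -8.
Step 5. [(-x) - 7 = 8 or -8] add 7: x sits inside (… - 7) ⇒ sub: -x = 15 or -1.
Step 6. [-x = 15 or -1] LHS negated; negate both sides, so neg: x = -15 or 1.

Answer: x ∈ {-15, 1}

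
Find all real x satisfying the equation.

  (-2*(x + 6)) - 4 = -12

Step 1. [(-2*(x + 6)) - 4 = -12] peel the -4: add 4 from each side ⇒ sub: -2*(x + 6) = -8.
Step 2. [-2*(x + 6) = -8] divide by the outer -2 ⇒ div: x + 6 = 4.
Step 3. [x + 6 = 4] subtract 6: x sits inside (… + 6), so sub: x = -2.

Answer: x ∈ {-2}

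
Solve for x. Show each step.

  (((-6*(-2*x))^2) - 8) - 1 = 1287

Step 1. [(((-6*(-2*x))^2) - 8) - 1 = 1287] -1 is outermost — add 1 both sides. So sub: ((-6*(-2*x))^2) - 8 = 1288.
Step 2. [((-6*(-2*x))^2) - 8 = 1288] the outer -8 inverts by adding 8, so sub: (-6*(-2*x))^2 = 1296.
Step 3. [(-6*(-2*x))^2 = 1296] LHS squared, RHS 1296 ≥ 0: apply √ (±). So sqrt: -6*(-2*x) = 36 or -36.
Step 4. [-6*(-2*x) = 36 or -36] divide by the outer -6. So div: -2*x = -6 or 6.
Step 5. [-2*x = -6 or 6] divide by the outer -2 ⇒ div: x = 3 or -3.

Answer: x ∈ {-3, 3}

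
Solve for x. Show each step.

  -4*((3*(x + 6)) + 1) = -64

Step 1. [-4*((3*(x + 6)) + 1) = -64] LHS = -4·(…); ÷-4 both sides ⇒ div: (3*(x + 6)) + 1 = 16.
Step 2. [(3*(x + 6)) + 1 = 16] 1 comes off first (subtract 1). So sub: 3*(x + 6) = 15.
Step 3. [3*(x + 6) = 15] 3·(inner) — divide through by 3 ⇒ div: x + 6 = 5.
Step 4. [x + 6 = 5] the outer +6 inverts by subtracting 6. So sub: x = -1.

Answer: x ∈ {-1}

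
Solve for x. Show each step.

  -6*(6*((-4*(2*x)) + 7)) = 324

Step 1. [-6*(6*((-4*(2*x)) + 7)) = 324] divide by the outer -6 ⇒ div: 6*((-4*(2*x)) + 7) = -54.
Step 2. [6*((-4*(2*x)) + 7) = -54] 6·(inner) — divide through by 6, so div: (-4*(2*x)) + 7 = -9.
Step 3. [(-4*(2*x)) + 7 = -9] +7 is outermost — subtract 7 both sides, so sub: -4*(2*x) = -16.
Step 4. [-4*(2*x) = -16] -4·(inner) — divide through by -4. So div: 2*x = 4.
Step 5. [2*x = 4] 2·(inner) — divide through by 2, so div: x = 2.

Answer: x ∈ {2}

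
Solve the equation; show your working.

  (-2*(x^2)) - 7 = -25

Step 1. [(-2*(x^2)) - 7 = -25] 7 comes off first (add 7), so sub: -2*(x^2) = -18.
Step 2. [-2*(x^2) = -18] -2·(inner) — divide through by -2 ⇒ div: x^2 = 9.
Step 3. [x^2 = 9] LHS squared, RHS 9 ≥ 0: apply √ (±) ⇒ sqrt: x = 3 or -3.

Answer: x ∈ {-3, 3}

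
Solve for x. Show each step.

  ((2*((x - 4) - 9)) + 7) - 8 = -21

Step 1. [((2*((x - 4) - 9)) + 7) - 8 = -21] peel the -8: add 8 from each side, so sub: (2*((x - 4) - 9)) + 7 = -13.
Step 2. [(2*((x - 4) - 9)) + 7 = -13] peel the +7: subtract 7 from each side, so sub: 2*((x - 4) - 9) = -20.
Step 3. [2*((x - 4) - 9) = -20] 2 out front; divide by 2 ⇒ div: (x - 4) - 9 = -10.
Step 4. [(x - 4) - 9 = -10] peel the -9: add 9 from each side. So sub: x - 4 = -1.
Step 5. [x - 4 = -1] peel the -4: add 4 from each side. So sub: x = 3.

Answer: x ∈ {3}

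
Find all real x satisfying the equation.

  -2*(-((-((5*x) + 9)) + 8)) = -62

Step 1. [-2*(-((-((5*x) + 9)) + 8)) = -62] divide by the outer -2, so div: -((-((5*x) + 9)) + 8) = 31.
Step 2. [-((-((5*x) + 9)) + 8) = 31] leading − — multiply by −1, so neg: (-((5*x) + 9)) + 8 = -31.
Step 3. [(-((5*x) + 9)) + 8 = -31] the outer +8 inverts by subtracting 8 ⇒ sub: -((5*x) + 9) = -39.
Step 4. [-((5*x) + 9) = -39] LHS negated; negate both sides ⇒ neg: (5*x) + 9 = 39.
Step 5. [(5*x) + 9 = 39] subtract 9: x sits inside (… + 9) ⇒ sub: 5*x = 30.
Step 6. [5*x = 30] 5 out front; divide by 5, so div: x = 6.

Answer: x ∈ {6}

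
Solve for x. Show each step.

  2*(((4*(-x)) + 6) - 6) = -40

Step 1. [2*(((4*(-x)) + 6) - 6) = -40] leading coefficient 2: divide by 2, so div: ((4*(-x)) + 6) - 6 = -20.
Step 2. [((4*(-x)) + 6) - 6 = -20] the outer -6 inverts by adding 6, so sub: (4*(-x)) + 6 = -14.
Step 3. [(4*(-x)) + 6 = -14] the outer +6 inverts by subtracting 6 ⇒ sub: 4*(-x) = -20.
Step 4. [4*(-x) = -20] 4·(inner) — divide through by 4 ⇒ div: -x = -5.
Step 5. [-x = -5] LHS negated; negate both sides, so neg: x = 5.

Answer: x ∈ {5}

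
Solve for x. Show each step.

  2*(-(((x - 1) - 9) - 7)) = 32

Step 1. [2*(-(((x - 1) - 9) - 7)) = 32] 2 out front; divide by 2. So div: -(((x - 1) - 9) - 7) = 16.
Step 2. [-(((x - 1) - 9) - 7) = 16] LHS negated; negate both sides ⇒ neg: ((x - 1) - 9) - 7 = -16.
Step 3. [((x - 1) - 9) - 7 = -16] -7 is outermost — add 7 both sides, so sub: (x - 1) - 9 = -9.
Step 4. [(x - 1) - 9 = -9] the outer -9 inverts by adding 9, so sub: x - 1 = 0.
Step 5. [x - 1 = 0] the outer -1 inverts by adding 1, so sub: x = 1.

Answer: x ∈ {1}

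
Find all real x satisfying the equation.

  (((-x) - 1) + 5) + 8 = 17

Step 1. [(((-x) - 1) + 5) + 8 = 17] subtract 8: x sits inside (… + 8), so sub: ((-x) - 1) + 5 = 9.
Step 2. [((-x) - 1) + 5 = 9] peel the +5: subtract 5 from each side, so sub: (-x) - 1 = 4.
Step 3. [(-x) - 1 = 4] the outer -1 inverts by adding 1, so sub: -x = 5.
Step 4. [-x = 5] LHS negated; negate both sides. So neg: x = -5.

Answer: x ∈ {-5}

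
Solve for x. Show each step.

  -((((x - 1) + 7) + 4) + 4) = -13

Step 1. [-((((x - 1) + 7) + 4) + 4) = -13] flip signs both sides ⇒ neg: (((x - 1) + 7) + 4) + 4 = 13.
Step 2. [(((x - 1) + 7) + 4) + 4 = 13] peel the +4: subtract 4 from each side. So sub: ((x - 1) + 7) + 4 = 9.
Step 3. [((x - 1) + 7) + 4 = 9] 4 comes off first (subtract 4). So sub: (x - 1) + 7 = 5.
Step 4. [(x - 1) + 7 = 5] peel the +7: subtract 7 from each side ⇒ sub: x - 1 = -2.
Step 5. [x - 1 = -2] peel the -1: add 1 from each side, so sub: x = -1.

Answer: x ∈ {-1}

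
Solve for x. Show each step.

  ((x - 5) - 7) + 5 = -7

Step 1. [((x - 5) - 7) + 5 = -7] +5 is outermost — subtract 5 both sides, so sub: (x - 5) - 7 = -12.
Step 2. [(x - 5) - 7 = -12] peel the -7: add 7 from each side. So sub: x - 5 = -5.
Step 3. [x - 5 = -5] 5 comes off first (add 5). So sub: x = 0.

Answer: x ∈ {0}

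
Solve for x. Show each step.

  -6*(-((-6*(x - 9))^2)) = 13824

Step 1. [-6*(-((-6*(x - 9))^2)) = 13824] divide by the outer -6 ⇒ div: -((-6*(x - 9))^2) = -2304.
Step 2. [-((-6*(x - 9))^2) = -2304] flip signs both sides ⇒ neg: (-6*(x - 9))^2 = 2304.
Step 3. [(-6*(x - 9))^2 = 2304] 2304 ≥ 0, LHS is (·)² — take ±√. So sqrt: -6*(x - 9) = 48 or -48.
Step 4. [-6*(x - 9) = 48 or -48] LHS = -6·(…); ÷-6 both sides. So div: x - 9 = -8 or 8.
Step 5. [x - 9 = -8 or 8] the outer -9 inverts by adding 9. So sub: x = 1 or 17.

Answer: x ∈ {1, 17}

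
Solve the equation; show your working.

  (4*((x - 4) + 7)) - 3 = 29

Step 1. [(4*((x - 4) + 7)) - 3 = 29] the outer -3 inverts by adding 3 ⇒ sub: 4*((x - 4) + 7) = 32.
Step 2. [4*((x - 4) + 7) = 32] 4·(inner) — divide through by 4 ⇒ div: (x - 4) + 7 = 8.
Step 3. [(x - 4) + 7 = 8] subtract 7: x sits inside (… + 7), so sub: x - 4 = 1.
Step 4. [x - 4 = 1] -4 is outermost — add 4 both sides. So sub: x = 5.

Answer: x ∈ {5}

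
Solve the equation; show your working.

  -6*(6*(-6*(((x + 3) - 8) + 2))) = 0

Step 1. [-6*(6*(-6*(((x + 3) - 8) + 2))) = 0] -6 out front; divide by -6 ⇒ div: 6*(-6*(((x + 3) - 8) + 2)) = 0.
Step 2. [6*(-6*(((x + 3) - 8) + 2)) = 0] divide by the outer 6 ⇒ div: -6*(((x + 3) - 8) + 2) = 0.
Step 3. [-6*(((x + 3) - 8) + 2) = 0] -6·(inner) — divide through by -6 ⇒ div: ((x + 3) - 8) + 2 = 0.
Step 4. [((x + 3) - 8) + 2 = 0] subtract 2: x sits inside (… + 2) ⇒ sub: (x + 3) - 8 = -2.
Step 5. [(x + 3) - 8 = -2] the outer -8 inverts by adding 8, so sub: x + 3 = 6.
Step 6. [x + 3 = 6] +3 is outermost — subtract 3 both sides. So sub: x = 3.

Answer: x ∈ {3}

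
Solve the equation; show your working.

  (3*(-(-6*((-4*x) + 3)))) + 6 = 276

Step 1. [(3*(-(-6*((-4*x) + 3)))) + 6 = 276] 3 | LHS and 3 | 276: pull 3 out ⇒ factor: (-(-6*((-4*x) + 3))) + 2 = 92.
Step 2. [(-(-6*((-4*x) + 3))) + 2 = 92] +2 is outermost — subtract 2 both sides ⇒ sub: -(-6*((-4*x) + 3)) = 90.
Step 3. [-(-6*((-4*x) + 3)) = 90] flip signs both sides. So neg: -6*((-4*x) + 3) = -90.
Step 4. [-6*((-4*x) + 3) = -90] LHS = -6·(…); ÷-6 both sides ⇒ div: (-4*x) + 3 = 15.
Step 5. [(-4*x) + 3 = 15] subtract 3: x sits inside (… + 3). So sub: -4*x = 12.
Step 6. [-4*x = 12] -4 out front; divide by -4. So div: x = -3.

Answer: x ∈ {-3}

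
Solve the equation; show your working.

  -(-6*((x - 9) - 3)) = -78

Step 1. [-(-6*((x - 9) - 3)) = -78] flip signs both sides ⇒ neg: -6*((x - 9) - 3) = 78.
Step 2. [-6*((x - 9) - 3) = 78] divide by the outer -6, so div: (x - 9) - 3 = -13.
Step 3. [(x - 9) - 3 = -13] peel the -3: add 3 from each side. So sub: x - 9 = -10.
Step 4. [x - 9 = -10] peel the -9: add 9 from each side. So sub: x = -1.

Answer: x ∈ {-1}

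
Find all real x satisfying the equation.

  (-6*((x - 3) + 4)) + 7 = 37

Step 1. [(-6*((x - 3) + 4)) + 7 = 37] peel the +7: subtract 7 from each side. So sub: -6*((x - 3) + 4) = 30.
Step 2. [-6*((x - 3) + 4) = 30] -6·(inner) — divide through by -6, so div: (x - 3) + 4 = -5.
Step 3. [(x - 3) + 4 = -5] 4 comes off first (subtract 4). So sub: x - 3 = -9.
Step 4. [x - 3 = -9] add 3: x sits inside (… - 3). So sub: x = -6.

Answer: x ∈ {-6}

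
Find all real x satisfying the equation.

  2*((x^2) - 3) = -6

Step 1. [2*((x^2) - 3) = -6] leading coefficient 2: divide by 2 ⇒ div: (x^2) - 3 = -3.
Step 2. [(x^2) - 3 = -3] 3 comes off first (add 3), so sub: x^2 = 0.
Step 3. [x^2 = 0] LHS squared, RHS 0 ≥ 0: apply √ (±), so sqrt: x = 0.

Answer: x ∈ {0}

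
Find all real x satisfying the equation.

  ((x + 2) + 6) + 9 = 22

Step 1. [((x + 2) + 6) + 9 = 22] 9 comes off first (subtract 9) ⇒ sub: (x + 2) + 6 = 13.
Step 2. [(x + 2) + 6 = 13] 6 comes off first (subtract 6), so sub: x + 2 = 7.
Step 3. [x + 2 = 7] the outer +2 inverts by subtracting 2 ⇒ sub: x = 5.

Answer: x ∈ {5}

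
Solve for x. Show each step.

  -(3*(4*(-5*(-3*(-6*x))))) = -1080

Step 1. [-(3*(4*(-5*(-3*(-6*x))))) = -1080] LHS negated; negate both sides ⇒ neg: 3*(4*(-5*(-3*(-6*x)))) = 1080.
Step 2. [3*(4*(-5*(-3*(-6*x)))) = 1080] 3·(inner) — divide through by 3, so div: 4*(-5*(-3*(-6*x))) = 360.
Step 3. [4*(-5*(-3*(-6*x))) = 360] 4 out front; divide by 4. So div: -5*(-3*(-6*x)) = 90.
Step 4. [-5*(-3*(-6*x)) = 90] leading coefficient -5: divide by -5 ⇒ div: -3*(-6*x) = -18.
Step 5. [-3*(-6*x) = -18] LHS = -3·(…); ÷-3 both sides. So div: -6*x = 6.
Step 6. [-6*x = 6] leading coefficient -6: divide by -6 ⇒ div: x = -1.

Answer: x ∈ {-1}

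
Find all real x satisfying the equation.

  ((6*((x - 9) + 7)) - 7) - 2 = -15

Step 1. [((6*((x - 9) + 7)) - 7) - 2 = -15] peel the -2: add 2 from each side ⇒ sub: (6*((x - 9) + 7)) - 7 = -13.
Step 2. [(6*((x - 9) + 7)) - 7 = -13] -7 is outermost — add 7 both sides, so sub: 6*((x - 9) + 7) = -6.
Step 3. [6*((x - 9) + 7) = -6] 6 out front; divide by 6, so div: (x - 9) + 7 = -1.
Step 4. [(x - 9) + 7 = -1] +7 is outermost — subtract 7 both sides. So sub: x - 9 = -8.
Step 5. [x - 9 = -8] the outer -9 inverts by adding 9 ⇒ sub: x = 1.

Answer: x ∈ {1}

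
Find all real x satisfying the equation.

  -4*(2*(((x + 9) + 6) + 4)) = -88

Step 1. [-4*(2*(((x + 9) + 6) + 4)) = -88] leading coefficient -4: divide by -4. So div: 2*(((x + 9) + 6) + 4) = 22.
Step 2. [2*(((x + 9) + 6) + 4) = 22] leading coefficient 2: divide by 2. So div: ((x + 9) + 6) + 4 = 11.
Step 3. [((x + 9) + 6) + 4 = 11] 4 comes off first (subtract 4), so sub: (x + 9) + 6 = 7.
Step 4. [(x + 9) + 6 = 7] peel the +6: subtract 6 from each side ⇒ sub: x + 9 = 1.
Step 5. [x + 9 = 1] the outer +9 inverts by subtracting 9 ⇒ sub: x = -8.

Answer: x ∈ {-8}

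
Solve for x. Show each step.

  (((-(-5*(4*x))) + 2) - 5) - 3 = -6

Step 1. [(((-(-5*(4*x))) + 2) - 5) - 3 = -6] peel the -3: add 3 from each side. So sub: ((-(-5*(4*x))) + 2) - 5 = -3.
Step 2. [((-(-5*(4*x))) + 2) - 5 = -3] 5 comes off first (add 5) ⇒ sub: (-(-5*(4*x))) + 2 = 2.
Step 3. [(-(-5*(4*x))) + 2 = 2] subtract 2: x sits inside (… + 2), so sub: -(-5*(4*x)) = 0.
Step 4. [-(-5*(4*x)) = 0] leading − — multiply by −1, so neg: -5*(4*x) = 0.
Step 5. [-5*(4*x) = 0] LHS = -5·(…); ÷-5 both sides. So div: 4*x = 0.
Step 6. [4*x = 0] 4 out front; divide by 4 ⇒ div: x = 0.

Answer: x ∈ {0}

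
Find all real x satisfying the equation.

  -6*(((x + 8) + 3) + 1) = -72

Step 1. [-6*(((x + 8) + 3) + 1) = -72] leading coefficient -6: divide by -6. So div: ((x + 8) + 3) + 1 = 12.
Step 2. [((x + 8) + 3) + 1 = 12] the outer +1 inverts by subtracting 1 ⇒ sub: (x + 8) + 3 = 11.
Step 3. [(x + 8) + 3 = 11] subtract 3: x sits inside (… + 3) ⇒ sub: x + 8 = 8.
Step 4. [x + 8 = 8] the outer +8 inverts by subtracting 8, so sub: x = 0.

Answer: x ∈ {0}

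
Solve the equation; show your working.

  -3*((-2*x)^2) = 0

Step 1. [-3*((-2*x)^2) = 0] -3·(inner) — divide through by -3 ⇒ div: (-2*x)^2 = 0.
Step 2. [(-2*x)^2 = 0] √ both sides: 0 ≥ 0 gives two branches ⇒ sqrt: -2*x = 0.
Step 3. [-2*x = 0] -2 out front; divide by -2 ⇒ div: x = 0.

Answer: x ∈ {0}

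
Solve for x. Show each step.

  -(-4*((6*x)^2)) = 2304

Step 1. [-(-4*((6*x)^2)) = 2304] LHS negated; negate both sides, so neg: -4*((6*x)^2) = -2304.
Step 2. [-4*((6*x)^2) = -2304] LHS = -4·(…); ÷-4 both sides. So div: (6*x)^2 = 576.
Step 3. [(6*x)^2 = 576] √ both sides: 576 ≥ 0 gives two branches, so sqrt: 6*x = 24 or -24.
Step 4. [6*x = 24 or -24] leading coefficient 6: divide by 6 ⇒ div: x = 4 or -4.

Answer: x ∈ {-4, 4}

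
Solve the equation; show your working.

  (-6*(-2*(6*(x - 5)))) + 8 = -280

Step 1. [(-6*(-2*(6*(x - 5)))) + 8 = -280] peel the +8: subtract 8 from each side ⇒ sub: -6*(-2*(6*(x - 5))) = -288.
Step 2. [-6*(-2*(6*(x - 5))) = -288] LHS = -6·(…); ÷-6 both sides ⇒ div: -2*(6*(x - 5)) = 48.
Step 3. [-2*(6*(x - 5)) = 48] -2 out front; divide by -2 ⇒ div: 6*(x - 5) = -24.
Step 4. [6*(x - 5) = -24] 6·(inner) — divide through by 6 ⇒ div: x - 5 = -4.
Step 5. [x - 5 = -4] peel the -5: add 5 from each side ⇒ sub: x = 1.

Answer: x ∈ {1}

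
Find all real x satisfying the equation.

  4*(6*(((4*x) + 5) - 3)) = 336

Step 1. [4*(6*(((4*x) + 5) - 3)) = 336] LHS = 4·(…); ÷4 both sides ⇒ div: 6*(((4*x) + 5) - 3) = 84.
Step 2. [6*(((4*x) + 5) - 3) = 84] divide by the outer 6. So div: ((4*x) + 5) - 3 = 14.
Step 3. [((4*x) + 5) - 3 = 14] add 3: x sits inside (… - 3), so sub: (4*x) + 5 = 17.
Step 4. [(4*x) + 5 = 17] 5 comes off first (subtract 5), so sub: 4*x = 12.
Step 5. [4*x = 12] 4 out front; divide by 4 ⇒ div: x = 3.

Answer: x ∈ {3}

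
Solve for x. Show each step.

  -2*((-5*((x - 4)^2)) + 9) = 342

Step 1. [-2*((-5*((x - 4)^2)) + 9) = 342] -2 out front; divide by -2 ⇒ div: (-5*((x - 4)^2)) + 9 = -171.
Step 2. [(-5*((x - 4)^2)) + 9 = -171] +9 is outermost — subtract 9 both sides. So sub: -5*((x - 4)^2) = -180.
Step 3. [-5*((x - 4)^2) = -180] -5·(inner) — divide through by -5. So div: (x - 4)^2 = 36.
Step 4. [(x - 4)^2 = 36] LHS squared, RHS 36 ≥ 0: apply √ (±), so sqrt: x - 4 = 6 or -6.
Step 5. [x - 4 = 6 or -6] the outer -4 inverts by adding 4. So sub: x = 10 or -2.

Answer: x ∈ {-2, 10}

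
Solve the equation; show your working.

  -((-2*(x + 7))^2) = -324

Step 1. [-((-2*(x + 7))^2) = -324] leading − — multiply by −1 ⇒ neg: (-2*(x + 7))^2 = 324.
Step 2. [(-2*(x + 7))^2 = 324] LHS squared, RHS 324 ≥ 0: apply √ (±), so sqrt: -2*(x + 7) = 18 or -18.
Step 3. [-2*(x + 7) = 18 or -18] -2·(inner) — divide through by -2. So div: x + 7 = -9 or 9.
Step 4. [x + 7 = -9 or 9] subtract 7: x sits inside (… + 7), so sub: x = -16 or 2.

Answer: x ∈ {-16, 2}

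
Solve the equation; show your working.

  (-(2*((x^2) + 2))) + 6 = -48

Step 1. [(-(2*((x^2) + 2))) + 6 = -48] peel the +6: subtract 6 from each side. So sub: -(2*((x^2) + 2)) = -54.
Step 2. [-(2*((x^2) + 2)) = -54] LHS negated; negate both sides, so neg: 2*((x^2) + 2) = 54.
Step 3. [2*((x^2) + 2) = 54] 2 out front; divide by 2 ⇒ div: (x^2) + 2 = 27.
Step 4. [(x^2) + 2 = 27] the outer +2 inverts by subtracting 2. So sub: x^2 = 25.
Step 5. [x^2 = 25] √ both sides: 25 ≥ 0 gives two branches ⇒ sqrt: x = 5 or -5.

Answer: x ∈ {-5, 5}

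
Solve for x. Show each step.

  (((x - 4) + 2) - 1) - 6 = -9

Step 1. [(((x - 4) + 2) - 1) - 6 = -9] -6 is outermost — add 6 both sides ⇒ sub: ((x - 4) + 2) - 1 = -3.
Step 2. [((x - 4) + 2) - 1 = -3] -1 is outermost — add 1 both sides, so sub: (x - 4) + 2 = -2.
Step 3. [(x - 4) + 2 = -2] the outer +2 inverts by subtracting 2, so sub: x - 4 = -4.
Step 4. [x - 4 = -4] -4 is outermost — add 4 both sides, so sub: x = 0.

Answer: x ∈ {0}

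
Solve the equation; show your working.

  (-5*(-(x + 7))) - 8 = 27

Step 1. [(-5*(-(x + 7))) - 8 = 27] -8 is outermost — add 8 both sides. So sub: -5*(-(x + 7)) = 35.
Step 2. [-5*(-(x + 7)) = 35] divide by the outer -5 ⇒ div: -(x + 7) = -7.
Step 3. [-(x + 7) = -7] LHS negated; negate both sides, so neg: x + 7 = 7.
Step 4. [x + 7 = 7] the outer +7 inverts by subtracting 7 ⇒ sub: x = 0.

Answer: x ∈ {0}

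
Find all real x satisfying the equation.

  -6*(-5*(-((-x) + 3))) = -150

Step 1. [-6*(-5*(-((-x) + 3))) = -150] -6·(inner) — divide through by -6. So div: -5*(-((-x) + 3)) = 25.
Step 2. [-5*(-((-x) + 3)) = 25] LHS = -5·(…); ÷-5 both sides ⇒ div: -((-x) + 3) = -5.
Step 3. [-((-x) + 3) = -5] leading − — multiply by −1. So neg: (-x) + 3 = 5.
Step 4. [(-x) + 3 = 5] peel the +3: subtract 3 from each side. So sub: -x = 2.
Step 5. [-x = 2] LHS negated; negate both sides. So neg: x = -2.

Answer: x ∈ {-2}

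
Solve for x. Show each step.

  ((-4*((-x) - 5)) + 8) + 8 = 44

Step 1. [((-4*((-x) - 5)) + 8) + 8 = 44] peel the +8: subtract 8 from each side, so sub: (-4*((-x) - 5)) + 8 = 36.
Step 2. [(-4*((-x) - 5)) + 8 = 36] peel the +8: subtract 8 from each side. So sub: -4*((-x) - 5) = 28.
Step 3. [-4*((-x) - 5) = 28] -4 out front; divide by -4 ⇒ div: (-x) - 5 = -7.
Step 4. [(-x) - 5 = -7] peel the -5: add 5 from each side. So sub: -x = -2.
Step 5. [-x = -2] flip signs both sides, so neg: x = 2.

Answer: x ∈ {2}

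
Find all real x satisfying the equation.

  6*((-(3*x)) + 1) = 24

Step 1. [6*((-(3*x)) + 1) = 24] 6 out front; divide by 6 ⇒ div: (-(3*x)) + 1 = 4.
Step 2. [(-(3*x)) + 1 = 4] the outer +1 inverts by subtracting 1 ⇒ sub: -(3*x) = 3.
Step 3. [-(3*x) = 3] flip signs both sides. So neg: 3*x = -3.
Step 4. [3*x = -3] 3·(inner) — divide through by 3. So div: x = -1.

Answer: x ∈ {-1}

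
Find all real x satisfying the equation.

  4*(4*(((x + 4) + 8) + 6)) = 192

Step 1. [4*(4*(((x + 4) + 8) + 6)) = 192] 4 out front; divide by 4. So div: 4*(((x + 4) + 8) + 6) = 48.
Step 2. [4*(((x + 4) + 8) + 6) = 48] 4 out front; divide by 4, so div: ((x + 4) + 8) + 6 = 12.
Step 3. [((x + 4) + 8) + 6 = 12] the outer +6 inverts by subtracting 6, so sub: (x + 4) + 8 = 6.
Step 4. [(x + 4) + 8 = 6] +8 is outermost — subtract 8 both sides ⇒ sub: x + 4 = -2.
Step 5. [x + 4 = -2] the outer +4 inverts by subtracting 4, so sub: x = -6.

Answer: x ∈ {-6}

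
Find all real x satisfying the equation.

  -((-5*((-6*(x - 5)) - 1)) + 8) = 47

Step 1. [-((-5*((-6*(x - 5)) - 1)) + 8) = 47] LHS negated; negate both sides. So neg: (-5*((-6*(x - 5)) - 1)) + 8 = -47.
Step 2. [(-5*((-6*(x - 5)) - 1)) + 8 = -47] 8 comes off first (subtract 8). So sub: -5*((-6*(x - 5)) - 1) = -55.
Step 3. [-5*((-6*(x - 5)) - 1) = -55] -5·(inner) — divide through by -5 ⇒ div: (-6*(x - 5)) - 1 = 11.
Step 4. [(-6*(x - 5)) - 1 = 11] peel the -1: add 1 from each side, so sub: -6*(x - 5) = 12.
Step 5. [-6*(x - 5) = 12] divide by the outer -6, so div: x - 5 = -2.
Step 6. [x - 5 = -2] 5 comes off first (add 5) ⇒ sub: x = 3.

Answer: x ∈ {3}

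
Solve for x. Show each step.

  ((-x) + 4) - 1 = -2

Step 1. [((-x) + 4) - 1 = -2] 1 comes off first (add 1), so sub: (-x) + 4 = -1.
Step 2. [(-x) + 4 = -1] the outer +4 inverts by subtracting 4 ⇒ sub: -x = -5.
Step 3. [-x = -5] LHS negated; negate both sides, so neg: x = 5.

Answer: x ∈ {5}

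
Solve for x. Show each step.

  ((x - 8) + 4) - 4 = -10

Step 1. [((x - 8) + 4) - 4 = -10] add 4: x sits inside (… - 4) ⇒ sub: (x - 8) + 4 = -6.
Step 2. [(x - 8) + 4 = -6] subtract 4: x sits inside (… + 4), so sub: x - 8 = -10.
Step 3. [x - 8 = -10] -8 is outermost — add 8 both sides. So sub: x = -2.

Answer: x ∈ {-2}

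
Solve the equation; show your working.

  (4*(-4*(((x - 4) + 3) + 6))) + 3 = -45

Step 1. [(4*(-4*(((x - 4) + 3) + 6))) + 3 = -45] 3 comes off first (subtract 3), so sub: 4*(-4*(((x - 4) + 3) + 6)) = -48.
Step 2. [4*(-4*(((x - 4) + 3) + 6)) = -48] LHS = 4·(…); ÷4 both sides, so div: -4*(((x - 4) + 3) + 6) = -12.
Step 3. [-4*(((x - 4) + 3) + 6) = -12] -4 out front; divide by -4 ⇒ div: ((x - 4) + 3) + 6 = 3.
Step 4. [((x - 4) + 3) + 6 = 3] peel the +6: subtract 6 from each side. So sub: (x - 4) + 3 = -3.
Step 5. [(x - 4) + 3 = -3] subtract 3: x sits inside (… + 3) ⇒ sub: x - 4 = -6.
Step 6. [x - 4 = -6] -4 is outermost — add 4 both sides ⇒ sub: x = -2.

Answer: x ∈ {-2}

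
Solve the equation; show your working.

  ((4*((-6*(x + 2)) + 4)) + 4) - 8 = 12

Step 1. [((4*((-6*(x + 2)) + 4)) + 4) - 8 = 12] 8 comes off first (add 8) ⇒ sub: (4*((-6*(x + 2)) + 4)) + 4 = 20.
Step 2. [(4*((-6*(x + 2)) + 4)) + 4 = 20] 4 comes off first (subtract 4), so sub: 4*((-6*(x + 2)) + 4) = 16.
Step 3. [4*((-6*(x + 2)) + 4) = 16] 4·(inner) — divide through by 4, so div: (-6*(x + 2)) + 4 = 4.
Step 4. [(-6*(x + 2)) + 4 = 4] peel the +4: subtract 4 from each side, so sub: -6*(x + 2) = 0.
Step 5. [-6*(x + 2) = 0] -6·(inner) — divide through by -6, so div: x + 2 = 0.
Step 6. [x + 2 = 0] 2 comes off first (subtract 2). So sub: x = -2.

Answer: x ∈ {-2}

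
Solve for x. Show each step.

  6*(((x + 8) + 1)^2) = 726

Step 1. [6*(((x + 8) + 1)^2) = 726] leading coefficient 6: divide by 6 ⇒ div: ((x + 8) + 1)^2 = 121.
Step 2. [((x + 8) + 1)^2 = 121] LHS squared, RHS 121 ≥ 0: apply √ (±) ⇒ sqrt: (x + 8) + 1 = 11 or -11.
Step 3. [(x + 8) + 1 = 11 or -11] +1 is outermost — subtract 1 both sides. So sub: x + 8 = 10 or -12.
Step 4. [x + 8 = 10 or -12] +8 is outermost — subtract 8 both sides ⇒ sub: x = 2 or -20.

Answer: x ∈ {-20, 2}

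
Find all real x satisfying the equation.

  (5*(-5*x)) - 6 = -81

Step 1. [(5*(-5*x)) - 6 = -81] -6 is outermost — add 6 both sides, so sub: 5*(-5*x) = -75.
Step 2. [5*(-5*x) = -75] LHS = 5·(…); ÷5 both sides ⇒ div: -5*x = -15.
Step 3. [-5*x = -15] LHS = -5·(…); ÷-5 both sides ⇒ div: x = 3.

Answer: x ∈ {3}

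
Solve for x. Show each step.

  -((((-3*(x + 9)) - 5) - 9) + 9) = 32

Step 1. [-((((-3*(x + 9)) - 5) - 9) + 9) = 32] LHS negated; negate both sides ⇒ neg: (((-3*(x + 9)) - 5) - 9) + 9 = -32.
Step 2. [(((-3*(x + 9)) - 5) - 9) + 9 = -32] +9 is outermost — subtract 9 both sides. So sub: ((-3*(x + 9)) - 5) - 9 = -41.
Step 3. [((-3*(x + 9)) - 5) - 9 = -41] 9 comes off first (add 9), so sub: (-3*(x + 9)) - 5 = -32.
Step 4. [(-3*(x + 9)) - 5 = -32] the outer -5 inverts by adding 5. So sub: -3*(x + 9) = -27.
Step 5. [-3*(x + 9) = -27] -3 out front; divide by -3 ⇒ div: x + 9 = 9.
Step 6. [x + 9 = 9] 9 comes off first (subtract 9) ⇒ sub: x = 0.

Answer: x ∈ {0}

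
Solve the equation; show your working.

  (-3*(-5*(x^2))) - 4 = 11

Step 1. [(-3*(-5*(x^2))) - 4 = 11] the outer -4 inverts by adding 4. So sub: -3*(-5*(x^2)) = 15.
Step 2. [-3*(-5*(x^2)) = 15] -3·(inner) — divide through by -3, so div: -5*(x^2) = -5.
Step 3. [-5*(x^2) = -5] divide by the outer -5. So div: x^2 = 1.
Step 4. [x^2 = 1] √ both sides: 1 ≥ 0 gives two branches, so sqrt: x = 1 or -1.

Answer: x ∈ {-1, 1}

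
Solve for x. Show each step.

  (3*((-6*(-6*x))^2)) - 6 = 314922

Step 1. [(3*((-6*(-6*x))^2)) - 6 = 314922] 3 divides every term; factor it out, so factor: ((-6*(-6*x))^2) - 2 = 104974.
Step 2. [((-6*(-6*x))^2) - 2 = 104974] peel the -2: add 2 from each side ⇒ sub: (-6*(-6*x))^2 = 104976.
Step 3. [(-6*(-6*x))^2 = 104976] LHS squared, RHS 104976 ≥ 0: apply √ (±) ⇒ sqrt: -6*(-6*x) = 324 or -324.
Step 4. [-6*(-6*x) = 324 or -324] leading coefficient -6: divide by -6, so div: -6*x = -54 or 54.
Step 5. [-6*x = -54 or 54] leading coefficient -6: divide by -6 ⇒ div: x = 9 or -9.

Answer: x ∈ {-9, 9}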